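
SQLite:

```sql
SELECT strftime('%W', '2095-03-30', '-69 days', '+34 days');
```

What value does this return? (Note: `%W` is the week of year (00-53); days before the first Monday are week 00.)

First apply '-69 days', '+34 days': 2095-03-30 → 2095-02-23.
2095-02-23 is a Wednesday. SQLite's %W counts Mondays since the year started; the result is 08.

08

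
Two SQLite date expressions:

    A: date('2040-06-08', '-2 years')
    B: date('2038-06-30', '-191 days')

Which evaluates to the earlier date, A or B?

A = 2038-06-08.
B = 2037-12-21.
B is earlier.

B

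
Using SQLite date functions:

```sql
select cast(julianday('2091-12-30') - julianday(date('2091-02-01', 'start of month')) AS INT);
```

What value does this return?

332

`start of month` rewinds 2091-02-01 to 2091-02-01.
27 days remain in February 2091 after the 1st (28 − 1).
Full months from March 2091 through November 2091 contribute their day counts.
Then 30 days into December 2091.
Total: 27 + 31 + 30 + 31 + 30 + 31 + 31 + 30 + 31 + 30 + 30 = 332.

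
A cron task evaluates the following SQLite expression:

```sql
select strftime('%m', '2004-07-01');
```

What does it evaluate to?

`%m` extracts the 2-digit month (01-12): 07.

07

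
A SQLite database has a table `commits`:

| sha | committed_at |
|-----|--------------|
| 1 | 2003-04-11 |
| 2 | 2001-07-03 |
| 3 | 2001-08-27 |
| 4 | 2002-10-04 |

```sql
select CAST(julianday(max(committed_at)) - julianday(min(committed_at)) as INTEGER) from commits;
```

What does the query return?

MIN = 2001-07-03, MAX = 2003-04-11.
28 days remain in July 2001 after the 3rd (31 − 3).
Full months from August 2001 through March 2003 contribute their day counts.
Then 11 days into April 2003.
Total: 28 + 31 + 30 + 31 + 30 + 31 + 31 + 28 + 31 + 30 + 31 + 30 + 31 + 31 + 30 + 31 + 30 + 31 + 31 + 28 + 31 + 11 = 647.

647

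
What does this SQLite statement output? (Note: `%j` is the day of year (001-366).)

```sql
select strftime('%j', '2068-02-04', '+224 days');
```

259

First apply '+224 days': 2068-02-04 → 2068-09-15.
Day-of-year for 2068-09-15: days since 2068-01-01 inclusive = 259, zero-padded to 259.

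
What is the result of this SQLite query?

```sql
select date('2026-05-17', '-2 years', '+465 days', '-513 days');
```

2024-03-30

Adding -2 years to 2026-05-17 gives 2024-05-17.
Applying '+465 days' to 2024-05-17: counting 465 days forward gives 2025-08-25.
Applying '-513 days' to 2025-08-25: counting 513 days back gives 2024-03-30.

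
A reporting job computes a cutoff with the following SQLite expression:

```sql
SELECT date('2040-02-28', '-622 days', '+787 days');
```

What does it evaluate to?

Applying '-622 days' to 2040-02-28: counting 622 days back gives 2038-06-16.
Applying '+787 days' to 2038-06-16: counting 787 days forward gives 2040-08-11.

2040-08-11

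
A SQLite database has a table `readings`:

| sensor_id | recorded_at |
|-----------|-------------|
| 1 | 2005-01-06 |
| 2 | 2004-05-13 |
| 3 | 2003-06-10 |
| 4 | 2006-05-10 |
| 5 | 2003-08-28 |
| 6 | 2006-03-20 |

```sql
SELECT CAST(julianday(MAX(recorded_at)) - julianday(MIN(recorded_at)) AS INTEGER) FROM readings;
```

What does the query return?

MIN = 2003-06-10, MAX = 2006-05-10.
20 days remain in June 2003 after the 10th (30 − 10).
Full months from July 2003 through April 2006 contribute their day counts.
Then 10 days into May 2006.
Total: 20 + 31 + 31 + 30 + 31 + 30 + 31 + 31 + 29 + 31 + 30 + 31 + 30 + 31 + 31 + 30 + 31 + 30 + 31 + 31 + 28 + 31 + 30 + 31 + 30 + 31 + 31 + 30 + 31 + 30 + 31 + 31 + 28 + 31 + 30 + 10 = 1065.

1065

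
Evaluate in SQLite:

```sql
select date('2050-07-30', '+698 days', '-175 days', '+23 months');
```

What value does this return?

2053-12-04

Applying '+698 days' to 2050-07-30: counting 698 days forward gives 2052-06-27.
Applying '-175 days' to 2052-06-27: counting 175 days back gives 2052-01-04.
Adding +23 months to 2052-01-04 gives 2053-12-04.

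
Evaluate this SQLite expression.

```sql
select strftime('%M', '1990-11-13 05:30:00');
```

`%M` extracts the 2-digit minute: 30.

30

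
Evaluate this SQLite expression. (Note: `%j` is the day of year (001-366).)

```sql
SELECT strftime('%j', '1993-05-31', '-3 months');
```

First apply '-3 months': 1993-05-31 → 1993-03-03.
Day-of-year for 1993-03-03: days since 1993-01-01 inclusive = 62, zero-padded to 062.

062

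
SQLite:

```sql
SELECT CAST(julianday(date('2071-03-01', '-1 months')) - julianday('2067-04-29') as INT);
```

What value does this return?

Adding -1 month to 2071-03-01 gives 2071-02-01.
1 day remains in April 2067 after the 29th (30 − 29).
Full months from May 2067 through January 2071 contribute their day counts.
Then 1 day into February 2071.
Total: 1 + 31 + 30 + 31 + 31 + 30 + 31 + 30 + 31 + 31 + 29 + 31 + 30 + 31 + 30 + 31 + 31 + 30 + 31 + 30 + 31 + 31 + 28 + 31 + 30 + 31 + 30 + 31 + 31 + 30 + 31 + 30 + 31 + 31 + 28 + 31 + 30 + 31 + 30 + 31 + 31 + 30 + 31 + 30 + 31 + 31 + 1 = 1374.

1374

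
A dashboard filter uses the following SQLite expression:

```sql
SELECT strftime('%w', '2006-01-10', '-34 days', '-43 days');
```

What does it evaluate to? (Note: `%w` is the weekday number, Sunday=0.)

2

First apply '-34 days', '-43 days': 2006-01-10 → 2005-10-25.
2005-10-25 is a Tuesday; with Sunday=0 that is 2.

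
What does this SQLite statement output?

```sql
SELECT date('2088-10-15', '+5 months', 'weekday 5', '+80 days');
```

2089-06-06

Adding +5 months to 2088-10-15 gives 2089-03-15.
`weekday 5` advances to the next Friday; 2089-03-15 is a Tuesday, so it moves forward to 2089-03-18.
Applying '+80 days' to 2089-03-18: counting 80 days forward gives 2089-06-06.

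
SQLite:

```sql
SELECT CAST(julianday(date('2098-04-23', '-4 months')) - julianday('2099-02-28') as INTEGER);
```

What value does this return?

-432

Adding -4 months to 2098-04-23 gives 2097-12-23.
8 days remain in December 2097 after the 23rd (31 − 23).
Full months from January 2098 through January 2099 contribute their day counts.
Then 28 days into February 2099.
Total: 8 + 31 + 28 + 31 + 30 + 31 + 30 + 31 + 31 + 30 + 31 + 30 + 31 + 31 + 28 = 432.
The subtraction is earlier − later, so the result is −432 → -432.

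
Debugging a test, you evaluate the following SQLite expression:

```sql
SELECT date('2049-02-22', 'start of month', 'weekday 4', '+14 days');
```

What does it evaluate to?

2049-02-18

`start of month` rewinds 2049-02-22 to 2049-02-01.
`weekday 4` advances to the next Thursday; 2049-02-01 is a Monday, so it moves forward to 2049-02-04.
Advancing 14 more days within February lands on 2049-02-18.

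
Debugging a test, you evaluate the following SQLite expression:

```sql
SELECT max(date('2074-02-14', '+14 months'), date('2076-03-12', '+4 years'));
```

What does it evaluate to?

2080-03-12

date('2074-02-14', '+14 months') → 2075-04-14.
date('2076-03-12', '+4 years') → 2080-03-12.
Later of the two is 2080-03-12.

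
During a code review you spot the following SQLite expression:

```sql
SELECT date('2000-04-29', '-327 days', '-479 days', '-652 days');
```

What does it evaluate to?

Applying '-327 days' to 2000-04-29: counting 327 days back gives 1999-06-07.
Applying '-479 days' to 1999-06-07: counting 479 days back gives 1998-02-13.
Applying '-652 days' to 1998-02-13: counting 652 days back gives 1996-05-02.

1996-05-02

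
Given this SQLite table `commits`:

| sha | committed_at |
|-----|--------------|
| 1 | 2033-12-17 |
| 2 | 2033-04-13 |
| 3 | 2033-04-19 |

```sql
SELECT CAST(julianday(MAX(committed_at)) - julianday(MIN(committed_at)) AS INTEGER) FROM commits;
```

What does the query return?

MIN = 2033-04-13, MAX = 2033-12-17.
17 days remain in April 2033 after the 13th (30 − 13).
Full months from May 2033 through November 2033 contribute their day counts.
Then 17 days into December 2033.
Total: 17 + 31 + 30 + 31 + 31 + 30 + 31 + 30 + 17 = 248.

248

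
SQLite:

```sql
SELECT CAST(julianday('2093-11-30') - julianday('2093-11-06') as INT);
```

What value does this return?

Both dates are in November 2093: 30 − 6 = 24.

24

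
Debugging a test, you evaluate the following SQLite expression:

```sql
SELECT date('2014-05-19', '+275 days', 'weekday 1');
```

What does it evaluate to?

2015-02-23

Applying '+275 days' to 2014-05-19: counting 275 days forward gives 2015-02-18.
`weekday 1` advances to the next Monday; 2015-02-18 is a Wednesday, so it moves forward to 2015-02-23.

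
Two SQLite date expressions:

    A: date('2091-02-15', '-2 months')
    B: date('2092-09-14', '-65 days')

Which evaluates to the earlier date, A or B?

A

A = 2090-12-15.
B = 2092-07-11.
A is earlier.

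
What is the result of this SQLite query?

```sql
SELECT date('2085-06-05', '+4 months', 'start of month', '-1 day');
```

Adding +4 months to 2085-06-05 gives 2085-10-05.
`start of month` rewinds 2085-10-05 to 2085-10-01.
Going back 1 day from 2085-10-01 reaches 2085-09-30 (last day of September, 30 days).

2085-09-30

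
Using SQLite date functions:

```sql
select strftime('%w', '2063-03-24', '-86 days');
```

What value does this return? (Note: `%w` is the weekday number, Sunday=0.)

First apply '-86 days': 2063-03-24 → 2062-12-28.
2062-12-28 is a Thursday; with Sunday=0 that is 4.

4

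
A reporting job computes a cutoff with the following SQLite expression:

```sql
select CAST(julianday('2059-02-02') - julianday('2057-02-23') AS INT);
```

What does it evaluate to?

5 days remain in February 2057 after the 23rd (28 − 23).
Full months from March 2057 through January 2059 contribute their day counts.
Then 2 days into February 2059.
Total: 5 + 31 + 30 + 31 + 30 + 31 + 31 + 30 + 31 + 30 + 31 + 31 + 28 + 31 + 30 + 31 + 30 + 31 + 31 + 30 + 31 + 30 + 31 + 31 + 2 = 709.

709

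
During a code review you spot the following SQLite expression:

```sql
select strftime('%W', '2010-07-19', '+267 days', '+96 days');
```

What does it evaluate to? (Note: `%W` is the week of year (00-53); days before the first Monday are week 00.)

First apply '+267 days', '+96 days': 2010-07-19 → 2011-07-17.
2011-07-17 is a Sunday. SQLite's %W counts Mondays since the year started; the result is 28.

28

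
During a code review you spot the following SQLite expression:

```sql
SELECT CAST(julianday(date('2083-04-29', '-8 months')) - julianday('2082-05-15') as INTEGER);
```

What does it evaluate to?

106

Adding -8 months to 2083-04-29 gives 2082-08-29.
16 days remain in May 2082 after the 15th (31 − 15).
June 2082: 30 days.
July 2082: 31 days.
Then 29 days into August 2082.
Total: 16 + 30 + 31 + 29 = 106.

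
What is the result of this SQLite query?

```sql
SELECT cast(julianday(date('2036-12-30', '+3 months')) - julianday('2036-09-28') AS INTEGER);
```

183

Adding +3 months to 2036-12-30 gives 2037-03-30.
2 days remain in September 2036 after the 28th (30 − 28).
October 2036: 31 days.
November 2036: 30 days.
December 2036: 31 days.
January 2037: 31 days.
February 2037: 28 days.
Then 30 days into March 2037.
Total: 2 + 31 + 30 + 31 + 31 + 28 + 30 = 183.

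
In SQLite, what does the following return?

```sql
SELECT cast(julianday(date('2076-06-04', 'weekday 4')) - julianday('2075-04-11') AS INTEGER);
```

420

`weekday 4` advances to the next Thursday; 2076-06-04 is already a Thursday, so it stays at 2076-06-04.
19 days remain in April 2075 after the 11th (30 − 11).
Full months from May 2075 through May 2076 contribute their day counts.
Then 4 days into June 2076.
Total: 19 + 31 + 30 + 31 + 31 + 30 + 31 + 30 + 31 + 31 + 29 + 31 + 30 + 31 + 4 = 420.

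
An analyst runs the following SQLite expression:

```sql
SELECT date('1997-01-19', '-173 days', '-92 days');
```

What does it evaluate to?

Applying '-173 days' to 1997-01-19: counting 173 days back gives 1996-07-30.
Applying '-92 days' to 1996-07-30: counting 92 days back gives 1996-04-29.

1996-04-29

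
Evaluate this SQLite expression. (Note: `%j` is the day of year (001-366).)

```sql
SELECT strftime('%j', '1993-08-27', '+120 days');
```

First apply '+120 days': 1993-08-27 → 1993-12-25.
Day-of-year for 1993-12-25: days since 1993-01-01 inclusive = 359, zero-padded to 359.

359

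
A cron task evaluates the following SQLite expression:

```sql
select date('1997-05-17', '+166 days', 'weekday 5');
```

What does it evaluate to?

1997-10-31

Applying '+166 days' to 1997-05-17: counting 166 days forward gives 1997-10-30.
`weekday 5` advances to the next Friday; 1997-10-30 is a Thursday, so it moves forward to 1997-10-31.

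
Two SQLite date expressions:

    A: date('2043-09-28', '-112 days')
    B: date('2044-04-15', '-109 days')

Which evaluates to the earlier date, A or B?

A = 2043-06-08.
B = 2043-12-28.
A is earlier.

A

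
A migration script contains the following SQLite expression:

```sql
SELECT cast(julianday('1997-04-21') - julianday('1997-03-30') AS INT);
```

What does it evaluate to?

1 day remains in March 1997 after the 30th (31 − 30).
Then 21 days into April 1997.
Total: 1 + 21 = 22.

22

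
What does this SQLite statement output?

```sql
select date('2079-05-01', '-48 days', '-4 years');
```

2075-03-14

Applying '-48 days' to 2079-05-01: counting 48 days back gives 2079-03-14.
Adding -4 years to 2079-03-14 gives 2075-03-14.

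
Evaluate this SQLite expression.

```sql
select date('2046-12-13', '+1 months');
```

Adding +1 month to 2046-12-13 gives 2047-01-13.

2047-01-13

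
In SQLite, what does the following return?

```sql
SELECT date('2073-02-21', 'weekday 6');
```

`weekday 6` advances to the next Saturday; 2073-02-21 is a Tuesday, so it moves forward to 2073-02-25.

2073-02-25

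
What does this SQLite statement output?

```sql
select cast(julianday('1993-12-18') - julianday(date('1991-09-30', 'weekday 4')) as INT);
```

807

`weekday 4` advances to the next Thursday; 1991-09-30 is a Monday, so it moves forward to 1991-10-03.
28 days remain in October 1991 after the 3rd (31 − 3).
Full months from November 1991 through November 1993 contribute their day counts.
Then 18 days into December 1993.
Total: 28 + 30 + 31 + 31 + 29 + 31 + 30 + 31 + 30 + 31 + 31 + 30 + 31 + 30 + 31 + 31 + 28 + 31 + 30 + 31 + 30 + 31 + 31 + 30 + 31 + 30 + 18 = 807.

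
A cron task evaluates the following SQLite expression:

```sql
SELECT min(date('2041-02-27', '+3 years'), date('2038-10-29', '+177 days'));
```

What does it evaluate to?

date('2041-02-27', '+3 years') → 2044-02-27.
date('2038-10-29', '+177 days') → 2039-04-24.
Earlier of the two is 2039-04-24.

2039-04-24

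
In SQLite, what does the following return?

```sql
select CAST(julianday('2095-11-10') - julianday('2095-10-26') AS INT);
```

15

5 days remain in October 2095 after the 26th (31 − 26).
Then 10 days into November 2095.
Total: 5 + 10 = 15.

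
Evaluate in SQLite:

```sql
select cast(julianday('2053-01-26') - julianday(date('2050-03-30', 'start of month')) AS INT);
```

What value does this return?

`start of month` rewinds 2050-03-30 to 2050-03-01.
30 days remain in March 2050 after the 1st (31 − 1).
Full months from April 2050 through December 2052 contribute their day counts.
Then 26 days into January 2053.
Total: 30 + 30 + 31 + 30 + 31 + 31 + 30 + 31 + 30 + 31 + 31 + 28 + 31 + 30 + 31 + 30 + 31 + 31 + 30 + 31 + 30 + 31 + 31 + 29 + 31 + 30 + 31 + 30 + 31 + 31 + 30 + 31 + 30 + 31 + 26 = 1062.

1062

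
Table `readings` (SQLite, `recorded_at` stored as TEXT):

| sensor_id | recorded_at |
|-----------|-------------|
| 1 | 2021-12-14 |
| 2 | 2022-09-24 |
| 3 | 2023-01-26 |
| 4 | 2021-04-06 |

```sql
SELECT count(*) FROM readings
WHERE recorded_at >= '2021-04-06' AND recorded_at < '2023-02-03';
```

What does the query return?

Rows in [2021-04-06, 2023-02-03): 2021-12-14, 2022-09-24, 2023-01-26, 2021-04-06 → 4 rows.

4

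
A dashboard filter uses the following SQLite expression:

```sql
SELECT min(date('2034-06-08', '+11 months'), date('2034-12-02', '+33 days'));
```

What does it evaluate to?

2035-01-04

date('2034-06-08', '+11 months') → 2035-05-08.
date('2034-12-02', '+33 days') → 2035-01-04.
Earlier of the two is 2035-01-04.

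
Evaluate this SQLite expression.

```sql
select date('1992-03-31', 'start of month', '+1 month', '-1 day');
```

`start of month` rewinds 1992-03-31 to 1992-03-01.
Adding +1 month to 1992-03-01 gives 1992-04-01.
Going back 1 day from 1992-04-01 reaches 1992-03-31 (last day of March, 31 days).

1992-03-31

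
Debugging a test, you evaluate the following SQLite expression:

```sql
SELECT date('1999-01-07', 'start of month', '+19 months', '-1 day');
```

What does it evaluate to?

`start of month` rewinds 1999-01-07 to 1999-01-01.
Adding +19 months to 1999-01-01 gives 2000-08-01.
Going back 1 day from 2000-08-01 reaches 2000-07-31 (last day of July, 31 days).

2000-07-31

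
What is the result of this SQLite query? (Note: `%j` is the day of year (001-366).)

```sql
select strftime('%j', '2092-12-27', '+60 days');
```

056

First apply '+60 days': 2092-12-27 → 2093-02-25.
Day-of-year for 2093-02-25: days since 2093-01-01 inclusive = 56, zero-padded to 056.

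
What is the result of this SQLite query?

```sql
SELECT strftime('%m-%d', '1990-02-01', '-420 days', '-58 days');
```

10-11

First apply '-420 days', '-58 days': 1990-02-01 → 1988-10-11.
`%m-%d` extracts the month-day: 10-11.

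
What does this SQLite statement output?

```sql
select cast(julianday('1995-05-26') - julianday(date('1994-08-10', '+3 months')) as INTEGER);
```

Adding +3 months to 1994-08-10 gives 1994-11-10.
20 days remain in November 1994 after the 10th (30 − 10).
December 1994: 31 days.
January 1995: 31 days.
February 1995: 28 days.
March 1995: 31 days.
April 1995: 30 days.
Then 26 days into May 1995.
Total: 20 + 31 + 31 + 28 + 31 + 30 + 26 = 197.

197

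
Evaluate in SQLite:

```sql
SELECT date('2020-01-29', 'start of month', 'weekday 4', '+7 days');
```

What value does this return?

`start of month` rewinds 2020-01-29 to 2020-01-01.
`weekday 4` advances to the next Thursday; 2020-01-01 is a Wednesday, so it moves forward to 2020-01-02.
Advancing 7 more days within January lands on 2020-01-09.

2020-01-09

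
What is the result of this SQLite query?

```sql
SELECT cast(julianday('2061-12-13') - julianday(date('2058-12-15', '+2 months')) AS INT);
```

1032

Adding +2 months to 2058-12-15 gives 2059-02-15.
13 days remain in February 2059 after the 15th (28 − 15).
Full months from March 2059 through November 2061 contribute their day counts.
Then 13 days into December 2061.
Total: 13 + 31 + 30 + 31 + 30 + 31 + 31 + 30 + 31 + 30 + 31 + 31 + 29 + 31 + 30 + 31 + 30 + 31 + 31 + 30 + 31 + 30 + 31 + 31 + 28 + 31 + 30 + 31 + 30 + 31 + 31 + 30 + 31 + 30 + 13 = 1032.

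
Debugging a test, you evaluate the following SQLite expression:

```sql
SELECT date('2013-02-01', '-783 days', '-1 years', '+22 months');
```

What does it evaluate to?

2011-10-11

Applying '-783 days' to 2013-02-01: counting 783 days back gives 2010-12-11.
Adding -1 year to 2010-12-11 gives 2009-12-11.
Adding +22 months to 2009-12-11 gives 2011-10-11.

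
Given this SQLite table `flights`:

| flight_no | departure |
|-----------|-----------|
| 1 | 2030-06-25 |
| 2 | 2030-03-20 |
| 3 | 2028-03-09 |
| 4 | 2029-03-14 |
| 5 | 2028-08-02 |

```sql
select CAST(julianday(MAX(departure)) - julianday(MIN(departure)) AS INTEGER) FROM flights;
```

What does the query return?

838

MIN = 2028-03-09, MAX = 2030-06-25.
22 days remain in March 2028 after the 9th (31 − 9).
Full months from April 2028 through May 2030 contribute their day counts.
Then 25 days into June 2030.
Total: 22 + 30 + 31 + 30 + 31 + 31 + 30 + 31 + 30 + 31 + 31 + 28 + 31 + 30 + 31 + 30 + 31 + 31 + 30 + 31 + 30 + 31 + 31 + 28 + 31 + 30 + 31 + 25 = 838.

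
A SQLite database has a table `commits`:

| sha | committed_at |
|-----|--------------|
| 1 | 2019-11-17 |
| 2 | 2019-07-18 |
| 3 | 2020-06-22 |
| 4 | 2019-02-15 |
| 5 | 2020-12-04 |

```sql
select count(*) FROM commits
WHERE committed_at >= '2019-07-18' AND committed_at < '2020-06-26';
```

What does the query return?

Rows in [2019-07-18, 2020-06-26): 2019-11-17, 2019-07-18, 2020-06-22 → 3 rows.

3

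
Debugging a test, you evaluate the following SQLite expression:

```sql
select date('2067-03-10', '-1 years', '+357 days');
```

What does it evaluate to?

Adding -1 year to 2067-03-10 gives 2066-03-10.
Applying '+357 days' to 2066-03-10: counting 357 days forward gives 2067-03-02.

2067-03-02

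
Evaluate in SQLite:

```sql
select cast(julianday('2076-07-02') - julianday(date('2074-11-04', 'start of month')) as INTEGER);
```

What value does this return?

609

`start of month` rewinds 2074-11-04 to 2074-11-01.
29 days remain in November 2074 after the 1st (30 − 1).
Full months from December 2074 through June 2076 contribute their day counts.
Then 2 days into July 2076.
Total: 29 + 31 + 31 + 28 + 31 + 30 + 31 + 30 + 31 + 31 + 30 + 31 + 30 + 31 + 31 + 29 + 31 + 30 + 31 + 30 + 2 = 609.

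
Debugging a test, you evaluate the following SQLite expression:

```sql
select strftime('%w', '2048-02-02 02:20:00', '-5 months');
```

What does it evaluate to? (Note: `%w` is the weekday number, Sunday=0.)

First apply '-5 months': 2048-02-02 02:20:00 → 2047-09-02 02:20:00.
2047-09-02 is a Monday; with Sunday=0 that is 1.

1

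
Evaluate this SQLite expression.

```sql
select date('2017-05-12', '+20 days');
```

May 2017 has 31 days; 19 remain after the 12th, so 20 days reach 2017-06-01.

2017-06-01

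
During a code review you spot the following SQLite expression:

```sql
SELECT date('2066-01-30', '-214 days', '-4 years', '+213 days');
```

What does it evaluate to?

Applying '-214 days' to 2066-01-30: counting 214 days back gives 2065-06-30.
Adding -4 years to 2065-06-30 gives 2061-06-30.
Applying '+213 days' to 2061-06-30: counting 213 days forward gives 2062-01-29.

2062-01-29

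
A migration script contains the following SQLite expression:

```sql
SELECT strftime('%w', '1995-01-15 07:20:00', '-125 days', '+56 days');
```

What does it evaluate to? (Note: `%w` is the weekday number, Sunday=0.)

First apply '-125 days', '+56 days': 1995-01-15 07:20:00 → 1994-11-07 07:20:00.
1994-11-07 is a Monday; with Sunday=0 that is 1.

1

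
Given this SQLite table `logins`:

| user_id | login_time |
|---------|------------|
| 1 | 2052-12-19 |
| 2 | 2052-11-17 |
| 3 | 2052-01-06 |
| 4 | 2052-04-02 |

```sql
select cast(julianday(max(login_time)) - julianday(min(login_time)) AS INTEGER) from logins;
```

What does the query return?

MIN = 2052-01-06, MAX = 2052-12-19.
25 days remain in January 2052 after the 6th (31 − 6).
Full months from February 2052 through November 2052 contribute their day counts.
Then 19 days into December 2052.
Total: 25 + 29 + 31 + 30 + 31 + 30 + 31 + 31 + 30 + 31 + 30 + 19 = 348.

348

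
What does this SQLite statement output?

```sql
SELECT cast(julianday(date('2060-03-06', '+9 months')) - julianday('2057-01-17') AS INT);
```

1419

Adding +9 months to 2060-03-06 gives 2060-12-06.
14 days remain in January 2057 after the 17th (31 − 17).
Full months from February 2057 through November 2060 contribute their day counts.
Then 6 days into December 2060.
Total: 14 + 28 + 31 + 30 + 31 + 30 + 31 + 31 + 30 + 31 + 30 + 31 + 31 + 28 + 31 + 30 + 31 + 30 + 31 + 31 + 30 + 31 + 30 + 31 + 31 + 28 + 31 + 30 + 31 + 30 + 31 + 31 + 30 + 31 + 30 + 31 + 31 + 29 + 31 + 30 + 31 + 30 + 31 + 31 + 30 + 31 + 30 + 6 = 1419.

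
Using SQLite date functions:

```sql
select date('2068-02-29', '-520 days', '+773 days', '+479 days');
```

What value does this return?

2070-03-02

Applying '-520 days' to 2068-02-29: counting 520 days back gives 2066-09-27.
Applying '+773 days' to 2066-09-27: counting 773 days forward gives 2068-11-08.
Applying '+479 days' to 2068-11-08: counting 479 days forward gives 2070-03-02.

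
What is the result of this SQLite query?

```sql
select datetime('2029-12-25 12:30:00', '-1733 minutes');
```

2029-12-24 07:37:00

1733 minutes = 28h 53m; -1733 minutes from 2029-12-25 12:30:00 is 2029-12-24 07:37:00 (crosses midnight).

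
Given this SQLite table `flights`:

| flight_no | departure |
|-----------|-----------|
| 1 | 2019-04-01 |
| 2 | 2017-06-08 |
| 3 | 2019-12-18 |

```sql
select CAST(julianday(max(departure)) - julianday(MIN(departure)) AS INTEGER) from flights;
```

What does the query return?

923

MIN = 2017-06-08, MAX = 2019-12-18.
22 days remain in June 2017 after the 8th (30 − 8).
Full months from July 2017 through November 2019 contribute their day counts.
Then 18 days into December 2019.
Total: 22 + 31 + 31 + 30 + 31 + 30 + 31 + 31 + 28 + 31 + 30 + 31 + 30 + 31 + 31 + 30 + 31 + 30 + 31 + 31 + 28 + 31 + 30 + 31 + 30 + 31 + 31 + 30 + 31 + 30 + 18 = 923.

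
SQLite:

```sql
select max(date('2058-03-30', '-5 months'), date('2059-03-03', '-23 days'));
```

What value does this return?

date('2058-03-30', '-5 months') → 2057-10-30.
date('2059-03-03', '-23 days') → 2059-02-08.
Later of the two is 2059-02-08.

2059-02-08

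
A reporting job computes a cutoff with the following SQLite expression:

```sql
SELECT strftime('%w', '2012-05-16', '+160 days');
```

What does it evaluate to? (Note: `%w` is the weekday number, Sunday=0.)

First apply '+160 days': 2012-05-16 → 2012-10-23.
2012-10-23 is a Tuesday; with Sunday=0 that is 2.

2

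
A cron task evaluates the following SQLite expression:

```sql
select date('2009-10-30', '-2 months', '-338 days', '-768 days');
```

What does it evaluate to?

Adding -2 months to 2009-10-30 gives 2009-08-30.
Applying '-338 days' to 2009-08-30: counting 338 days back gives 2008-09-26.
Applying '-768 days' to 2008-09-26: counting 768 days back gives 2006-08-20.

2006-08-20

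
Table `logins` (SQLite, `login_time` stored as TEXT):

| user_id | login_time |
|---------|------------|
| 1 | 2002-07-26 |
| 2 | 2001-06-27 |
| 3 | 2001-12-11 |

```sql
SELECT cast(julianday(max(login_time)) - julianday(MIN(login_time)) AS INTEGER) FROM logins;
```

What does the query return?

MIN = 2001-06-27, MAX = 2002-07-26.
3 days remain in June 2001 after the 27th (30 − 27).
Full months from July 2001 through June 2002 contribute their day counts.
Then 26 days into July 2002.
Total: 3 + 31 + 31 + 30 + 31 + 30 + 31 + 31 + 28 + 31 + 30 + 31 + 30 + 26 = 394.

394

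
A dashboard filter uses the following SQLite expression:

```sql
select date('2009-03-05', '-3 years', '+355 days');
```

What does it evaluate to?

Adding -3 years to 2009-03-05 gives 2006-03-05.
Applying '+355 days' to 2006-03-05: counting 355 days forward gives 2007-02-23.

2007-02-23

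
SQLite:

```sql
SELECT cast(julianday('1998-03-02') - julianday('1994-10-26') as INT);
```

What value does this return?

5 days remain in October 1994 after the 26th (31 − 26).
Full months from November 1994 through February 1998 contribute their day counts.
Then 2 days into March 1998.
Total: 5 + 30 + 31 + 31 + 28 + 31 + 30 + 31 + 30 + 31 + 31 + 30 + 31 + 30 + 31 + 31 + 29 + 31 + 30 + 31 + 30 + 31 + 31 + 30 + 31 + 30 + 31 + 31 + 28 + 31 + 30 + 31 + 30 + 31 + 31 + 30 + 31 + 30 + 31 + 31 + 28 + 2 = 1223.

1223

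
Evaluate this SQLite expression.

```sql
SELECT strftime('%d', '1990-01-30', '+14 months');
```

First apply '+14 months': 1990-01-30 → 1991-03-30.
`%d` extracts the 2-digit day of month: 30.

30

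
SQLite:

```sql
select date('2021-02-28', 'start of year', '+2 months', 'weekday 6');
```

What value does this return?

`start of year` rewinds 2021-02-28 to 2021-01-01.
Adding +2 months to 2021-01-01 gives 2021-03-01.
`weekday 6` advances to the next Saturday; 2021-03-01 is a Monday, so it moves forward to 2021-03-06.

2021-03-06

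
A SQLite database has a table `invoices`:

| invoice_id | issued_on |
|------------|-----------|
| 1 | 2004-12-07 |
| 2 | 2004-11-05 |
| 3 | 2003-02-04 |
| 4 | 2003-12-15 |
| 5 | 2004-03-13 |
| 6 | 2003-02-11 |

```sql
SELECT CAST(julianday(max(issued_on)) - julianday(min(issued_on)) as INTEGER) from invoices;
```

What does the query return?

672

MIN = 2003-02-04, MAX = 2004-12-07.
24 days remain in February 2003 after the 4th (28 − 4).
Full months from March 2003 through November 2004 contribute their day counts.
Then 7 days into December 2004.
Total: 24 + 31 + 30 + 31 + 30 + 31 + 31 + 30 + 31 + 30 + 31 + 31 + 29 + 31 + 30 + 31 + 30 + 31 + 31 + 30 + 31 + 30 + 7 = 672.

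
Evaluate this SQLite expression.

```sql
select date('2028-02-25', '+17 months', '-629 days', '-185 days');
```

2027-05-03

Adding +17 months to 2028-02-25 gives 2029-07-25.
Applying '-629 days' to 2029-07-25: counting 629 days back gives 2027-11-04.
Applying '-185 days' to 2027-11-04: counting 185 days back gives 2027-05-03.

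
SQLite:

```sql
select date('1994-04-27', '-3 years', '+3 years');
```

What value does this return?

Adding -3 years to 1994-04-27 gives 1991-04-27.
Adding +3 years to 1991-04-27 gives 1994-04-27.

1994-04-27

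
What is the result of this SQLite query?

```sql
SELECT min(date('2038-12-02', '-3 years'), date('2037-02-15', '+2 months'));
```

2035-12-02

date('2038-12-02', '-3 years') → 2035-12-02.
date('2037-02-15', '+2 months') → 2037-04-15.
Earlier of the two is 2035-12-02.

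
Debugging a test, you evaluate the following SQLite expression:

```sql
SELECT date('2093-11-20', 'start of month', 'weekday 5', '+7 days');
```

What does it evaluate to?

`start of month` rewinds 2093-11-20 to 2093-11-01.
`weekday 5` advances to the next Friday; 2093-11-01 is a Sunday, so it moves forward to 2093-11-06.
Advancing 7 more days within November lands on 2093-11-13.

2093-11-13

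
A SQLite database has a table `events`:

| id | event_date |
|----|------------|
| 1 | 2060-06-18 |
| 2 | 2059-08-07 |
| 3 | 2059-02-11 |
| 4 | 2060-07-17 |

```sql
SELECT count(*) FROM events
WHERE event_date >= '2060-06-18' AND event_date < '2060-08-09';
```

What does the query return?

2

Rows in [2060-06-18, 2060-08-09): 2060-06-18, 2060-07-17 → 2 rows.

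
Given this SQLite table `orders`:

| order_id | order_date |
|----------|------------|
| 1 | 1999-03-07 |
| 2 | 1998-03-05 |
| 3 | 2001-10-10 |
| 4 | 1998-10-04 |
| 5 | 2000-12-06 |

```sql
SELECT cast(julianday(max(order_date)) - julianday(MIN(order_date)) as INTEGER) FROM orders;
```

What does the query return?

MIN = 1998-03-05, MAX = 2001-10-10.
26 days remain in March 1998 after the 5th (31 − 5).
Full months from April 1998 through September 2001 contribute their day counts.
Then 10 days into October 2001.
Total: 26 + 30 + 31 + 30 + 31 + 31 + 30 + 31 + 30 + 31 + 31 + 28 + 31 + 30 + 31 + 30 + 31 + 31 + 30 + 31 + 30 + 31 + 31 + 29 + 31 + 30 + 31 + 30 + 31 + 31 + 30 + 31 + 30 + 31 + 31 + 28 + 31 + 30 + 31 + 30 + 31 + 31 + 30 + 10 = 1315.

1315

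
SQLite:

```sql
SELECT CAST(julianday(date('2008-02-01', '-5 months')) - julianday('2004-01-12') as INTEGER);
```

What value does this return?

Adding -5 months to 2008-02-01 gives 2007-09-01.
19 days remain in January 2004 after the 12th (31 − 12).
Full months from February 2004 through August 2007 contribute their day counts.
Then 1 day into September 2007.
Total: 19 + 29 + 31 + 30 + 31 + 30 + 31 + 31 + 30 + 31 + 30 + 31 + 31 + 28 + 31 + 30 + 31 + 30 + 31 + 31 + 30 + 31 + 30 + 31 + 31 + 28 + 31 + 30 + 31 + 30 + 31 + 31 + 30 + 31 + 30 + 31 + 31 + 28 + 31 + 30 + 31 + 30 + 31 + 31 + 1 = 1328.

1328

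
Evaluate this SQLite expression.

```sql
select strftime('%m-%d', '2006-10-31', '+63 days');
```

01-02

First apply '+63 days': 2006-10-31 → 2007-01-02.
`%m-%d` extracts the month-day: 01-02.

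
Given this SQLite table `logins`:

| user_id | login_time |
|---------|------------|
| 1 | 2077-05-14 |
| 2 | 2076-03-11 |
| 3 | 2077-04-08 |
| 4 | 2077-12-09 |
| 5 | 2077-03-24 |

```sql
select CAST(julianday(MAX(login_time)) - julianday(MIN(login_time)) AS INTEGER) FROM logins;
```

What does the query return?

MIN = 2076-03-11, MAX = 2077-12-09.
20 days remain in March 2076 after the 11th (31 − 11).
Full months from April 2076 through November 2077 contribute their day counts.
Then 9 days into December 2077.
Total: 20 + 30 + 31 + 30 + 31 + 31 + 30 + 31 + 30 + 31 + 31 + 28 + 31 + 30 + 31 + 30 + 31 + 31 + 30 + 31 + 30 + 9 = 638.

638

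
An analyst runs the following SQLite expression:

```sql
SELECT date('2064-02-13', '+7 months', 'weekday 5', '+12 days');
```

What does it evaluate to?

Adding +7 months to 2064-02-13 gives 2064-09-13.
`weekday 5` advances to the next Friday; 2064-09-13 is a Saturday, so it moves forward to 2064-09-19.
September 2064 has 30 days; 11 remain after the 19th, so 12 days reach 2064-10-01.

2064-10-01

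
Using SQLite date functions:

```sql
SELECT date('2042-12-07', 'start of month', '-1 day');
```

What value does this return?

2042-11-30

`start of month` rewinds 2042-12-07 to 2042-12-01.
Going back 1 day from 2042-12-01 reaches 2042-11-30 (last day of November, 30 days).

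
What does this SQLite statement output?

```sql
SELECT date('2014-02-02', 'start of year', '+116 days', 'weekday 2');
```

`start of year` rewinds 2014-02-02 to 2014-01-01.
Applying '+116 days' to 2014-01-01: counting 116 days forward gives 2014-04-27.
`weekday 2` advances to the next Tuesday; 2014-04-27 is a Sunday, so it moves forward to 2014-04-29.

2014-04-29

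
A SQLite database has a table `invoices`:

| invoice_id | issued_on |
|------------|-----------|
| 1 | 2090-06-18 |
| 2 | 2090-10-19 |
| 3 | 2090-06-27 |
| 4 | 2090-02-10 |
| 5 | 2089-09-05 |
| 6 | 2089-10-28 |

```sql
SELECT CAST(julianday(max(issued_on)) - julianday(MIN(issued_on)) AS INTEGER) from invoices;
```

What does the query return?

MIN = 2089-09-05, MAX = 2090-10-19.
25 days remain in September 2089 after the 5th (30 − 5).
Full months from October 2089 through September 2090 contribute their day counts.
Then 19 days into October 2090.
Total: 25 + 31 + 30 + 31 + 31 + 28 + 31 + 30 + 31 + 30 + 31 + 31 + 30 + 19 = 409.

409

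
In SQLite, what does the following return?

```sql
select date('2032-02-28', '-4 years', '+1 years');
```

Adding -4 years to 2032-02-28 gives 2028-02-28.
Adding +1 year to 2028-02-28 gives 2029-02-28.

2029-02-28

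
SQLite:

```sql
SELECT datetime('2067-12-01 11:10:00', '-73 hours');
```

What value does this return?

-73 hours from 2067-12-01 11:10:00 is 2067-11-28 10:10:00 (crosses midnight).

2067-11-28 10:10:00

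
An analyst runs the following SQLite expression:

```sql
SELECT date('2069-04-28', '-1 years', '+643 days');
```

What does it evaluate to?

2070-01-31

Adding -1 year to 2069-04-28 gives 2068-04-28.
Applying '+643 days' to 2068-04-28: counting 643 days forward gives 2070-01-31.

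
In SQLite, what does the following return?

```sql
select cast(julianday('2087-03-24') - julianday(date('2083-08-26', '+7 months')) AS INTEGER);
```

1093

Adding +7 months to 2083-08-26 gives 2084-03-26.
5 days remain in March 2084 after the 26th (31 − 26).
Full months from April 2084 through February 2087 contribute their day counts.
Then 24 days into March 2087.
Total: 5 + 30 + 31 + 30 + 31 + 31 + 30 + 31 + 30 + 31 + 31 + 28 + 31 + 30 + 31 + 30 + 31 + 31 + 30 + 31 + 30 + 31 + 31 + 28 + 31 + 30 + 31 + 30 + 31 + 31 + 30 + 31 + 30 + 31 + 31 + 28 + 24 = 1093.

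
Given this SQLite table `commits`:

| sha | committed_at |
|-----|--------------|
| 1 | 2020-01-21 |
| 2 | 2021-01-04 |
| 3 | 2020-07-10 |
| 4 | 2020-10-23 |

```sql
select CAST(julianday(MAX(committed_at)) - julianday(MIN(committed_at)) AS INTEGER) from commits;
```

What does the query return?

MIN = 2020-01-21, MAX = 2021-01-04.
10 days remain in January 2020 after the 21st (31 − 21).
Full months from February 2020 through December 2020 contribute their day counts.
Then 4 days into January 2021.
Total: 10 + 29 + 31 + 30 + 31 + 30 + 31 + 31 + 30 + 31 + 30 + 31 + 4 = 349.

349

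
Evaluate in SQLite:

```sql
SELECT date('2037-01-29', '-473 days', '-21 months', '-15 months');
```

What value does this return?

2032-10-14

Applying '-473 days' to 2037-01-29: counting 473 days back gives 2035-10-14.
Adding -21 months to 2035-10-14 gives 2034-01-14.
Adding -15 months to 2034-01-14 gives 2032-10-14.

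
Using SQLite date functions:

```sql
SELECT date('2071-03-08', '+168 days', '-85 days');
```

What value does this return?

2071-05-30

Applying '+168 days' to 2071-03-08: counting 168 days forward gives 2071-08-23.
Applying '-85 days' to 2071-08-23: counting 85 days back gives 2071-05-30.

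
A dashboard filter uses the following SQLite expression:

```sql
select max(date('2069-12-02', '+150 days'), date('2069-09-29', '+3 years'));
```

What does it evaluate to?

2072-09-29

date('2069-12-02', '+150 days') → 2070-05-01.
date('2069-09-29', '+3 years') → 2072-09-29.
Later of the two is 2072-09-29.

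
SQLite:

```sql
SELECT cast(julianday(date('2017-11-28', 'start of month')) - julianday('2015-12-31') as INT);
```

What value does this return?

671

`start of month` rewinds 2017-11-28 to 2017-11-01.
0 days remain in December 2015 after the 31st (31 − 31).
Full months from January 2016 through October 2017 contribute their day counts.
Then 1 day into November 2017.
Total: 0 + 31 + 29 + 31 + 30 + 31 + 30 + 31 + 31 + 30 + 31 + 30 + 31 + 31 + 28 + 31 + 30 + 31 + 30 + 31 + 31 + 30 + 31 + 1 = 671.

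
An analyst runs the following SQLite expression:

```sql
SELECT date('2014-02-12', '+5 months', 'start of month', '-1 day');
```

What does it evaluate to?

2014-06-30

Adding +5 months to 2014-02-12 gives 2014-07-12.
`start of month` rewinds 2014-07-12 to 2014-07-01.
Going back 1 day from 2014-07-01 reaches 2014-06-30 (last day of June, 30 days).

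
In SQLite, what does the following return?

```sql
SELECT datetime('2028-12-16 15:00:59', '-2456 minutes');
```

2028-12-14 22:04:59

2456 minutes = 40h 56m; -2456 minutes from 2028-12-16 15:00:59 is 2028-12-14 22:04:59 (crosses midnight).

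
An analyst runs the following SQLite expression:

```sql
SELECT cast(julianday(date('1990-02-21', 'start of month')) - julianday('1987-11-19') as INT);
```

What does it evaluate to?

805

`start of month` rewinds 1990-02-21 to 1990-02-01.
11 days remain in November 1987 after the 19th (30 − 19).
Full months from December 1987 through January 1990 contribute their day counts.
Then 1 day into February 1990.
Total: 11 + 31 + 31 + 29 + 31 + 30 + 31 + 30 + 31 + 31 + 30 + 31 + 30 + 31 + 31 + 28 + 31 + 30 + 31 + 30 + 31 + 31 + 30 + 31 + 30 + 31 + 31 + 1 = 805.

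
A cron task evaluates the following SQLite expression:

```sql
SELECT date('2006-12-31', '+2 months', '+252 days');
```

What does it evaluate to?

2007-11-10

Adding +2 months to 2006-12-31 targets 2007-02-31. February 2007 has only 28 days, so SQLite normalizes the 3-day overflow forward to 2007-03-03.
Applying '+252 days' to 2007-03-03: counting 252 days forward gives 2007-11-10.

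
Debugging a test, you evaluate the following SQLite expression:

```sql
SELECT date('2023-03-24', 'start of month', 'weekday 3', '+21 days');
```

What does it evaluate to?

2023-03-22

`start of month` rewinds 2023-03-24 to 2023-03-01.
`weekday 3` advances to the next Wednesday; 2023-03-01 is already a Wednesday, so it stays at 2023-03-01.
Advancing 21 more days within March lands on 2023-03-22.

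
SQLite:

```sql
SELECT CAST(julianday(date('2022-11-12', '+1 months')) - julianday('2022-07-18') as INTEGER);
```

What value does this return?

147

Adding +1 month to 2022-11-12 gives 2022-12-12.
13 days remain in July 2022 after the 18th (31 − 18).
August 2022: 31 days.
September 2022: 30 days.
October 2022: 31 days.
November 2022: 30 days.
Then 12 days into December 2022.
Total: 13 + 31 + 30 + 31 + 30 + 12 = 147.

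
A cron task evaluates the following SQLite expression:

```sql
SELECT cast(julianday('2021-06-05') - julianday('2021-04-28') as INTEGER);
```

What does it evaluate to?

38

2 days remain in April 2021 after the 28th (30 − 28).
May 2021: 31 days.
Then 5 days into June 2021.
Total: 2 + 31 + 5 = 38.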